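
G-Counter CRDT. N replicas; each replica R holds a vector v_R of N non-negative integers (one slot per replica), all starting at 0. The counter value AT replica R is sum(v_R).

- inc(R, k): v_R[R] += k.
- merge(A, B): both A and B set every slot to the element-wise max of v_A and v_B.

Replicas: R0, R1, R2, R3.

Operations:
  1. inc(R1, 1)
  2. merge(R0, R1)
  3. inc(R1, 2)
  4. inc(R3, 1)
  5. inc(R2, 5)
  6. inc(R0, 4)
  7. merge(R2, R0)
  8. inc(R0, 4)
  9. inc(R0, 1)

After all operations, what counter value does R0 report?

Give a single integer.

Op 1: inc R1 by 1 -> R1=(0,1,0,0) value=1
Op 2: merge R0<->R1 -> R0=(0,1,0,0) R1=(0,1,0,0)
Op 3: inc R1 by 2 -> R1=(0,3,0,0) value=3
Op 4: inc R3 by 1 -> R3=(0,0,0,1) value=1
Op 5: inc R2 by 5 -> R2=(0,0,5,0) value=5
Op 6: inc R0 by 4 -> R0=(4,1,0,0) value=5
Op 7: merge R2<->R0 -> R2=(4,1,5,0) R0=(4,1,5,0)
Op 8: inc R0 by 4 -> R0=(8,1,5,0) value=14
Op 9: inc R0 by 1 -> R0=(9,1,5,0) value=15

Answer: 15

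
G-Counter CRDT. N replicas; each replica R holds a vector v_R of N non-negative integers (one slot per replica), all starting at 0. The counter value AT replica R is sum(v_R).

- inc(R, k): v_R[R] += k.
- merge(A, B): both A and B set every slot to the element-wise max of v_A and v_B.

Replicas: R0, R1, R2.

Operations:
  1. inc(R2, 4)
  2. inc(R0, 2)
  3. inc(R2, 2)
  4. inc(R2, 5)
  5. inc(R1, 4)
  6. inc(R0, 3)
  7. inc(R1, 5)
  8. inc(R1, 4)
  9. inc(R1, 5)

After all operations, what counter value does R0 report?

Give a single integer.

Op 1: inc R2 by 4 -> R2=(0,0,4) value=4
Op 2: inc R0 by 2 -> R0=(2,0,0) value=2
Op 3: inc R2 by 2 -> R2=(0,0,6) value=6
Op 4: inc R2 by 5 -> R2=(0,0,11) value=11
Op 5: inc R1 by 4 -> R1=(0,4,0) value=4
Op 6: inc R0 by 3 -> R0=(5,0,0) value=5
Op 7: inc R1 by 5 -> R1=(0,9,0) value=9
Op 8: inc R1 by 4 -> R1=(0,13,0) value=13
Op 9: inc R1 by 5 -> R1=(0,18,0) value=18

Answer: 5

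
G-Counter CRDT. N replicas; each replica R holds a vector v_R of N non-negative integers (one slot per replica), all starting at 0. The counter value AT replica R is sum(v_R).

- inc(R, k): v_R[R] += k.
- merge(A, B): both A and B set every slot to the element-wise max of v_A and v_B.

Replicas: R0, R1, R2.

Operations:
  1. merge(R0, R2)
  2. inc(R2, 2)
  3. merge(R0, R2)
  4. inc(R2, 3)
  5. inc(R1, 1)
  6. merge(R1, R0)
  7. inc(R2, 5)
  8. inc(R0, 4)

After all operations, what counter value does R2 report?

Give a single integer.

Op 1: merge R0<->R2 -> R0=(0,0,0) R2=(0,0,0)
Op 2: inc R2 by 2 -> R2=(0,0,2) value=2
Op 3: merge R0<->R2 -> R0=(0,0,2) R2=(0,0,2)
Op 4: inc R2 by 3 -> R2=(0,0,5) value=5
Op 5: inc R1 by 1 -> R1=(0,1,0) value=1
Op 6: merge R1<->R0 -> R1=(0,1,2) R0=(0,1,2)
Op 7: inc R2 by 5 -> R2=(0,0,10) value=10
Op 8: inc R0 by 4 -> R0=(4,1,2) value=7

Answer: 10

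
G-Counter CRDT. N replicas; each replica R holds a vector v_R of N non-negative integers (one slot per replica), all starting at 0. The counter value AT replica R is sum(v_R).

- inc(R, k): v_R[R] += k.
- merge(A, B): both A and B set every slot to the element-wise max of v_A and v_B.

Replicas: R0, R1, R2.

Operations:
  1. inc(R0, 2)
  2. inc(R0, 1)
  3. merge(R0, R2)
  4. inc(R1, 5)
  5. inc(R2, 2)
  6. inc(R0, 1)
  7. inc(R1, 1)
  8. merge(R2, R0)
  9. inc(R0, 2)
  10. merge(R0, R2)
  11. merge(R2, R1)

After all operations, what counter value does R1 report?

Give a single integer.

Op 1: inc R0 by 2 -> R0=(2,0,0) value=2
Op 2: inc R0 by 1 -> R0=(3,0,0) value=3
Op 3: merge R0<->R2 -> R0=(3,0,0) R2=(3,0,0)
Op 4: inc R1 by 5 -> R1=(0,5,0) value=5
Op 5: inc R2 by 2 -> R2=(3,0,2) value=5
Op 6: inc R0 by 1 -> R0=(4,0,0) value=4
Op 7: inc R1 by 1 -> R1=(0,6,0) value=6
Op 8: merge R2<->R0 -> R2=(4,0,2) R0=(4,0,2)
Op 9: inc R0 by 2 -> R0=(6,0,2) value=8
Op 10: merge R0<->R2 -> R0=(6,0,2) R2=(6,0,2)
Op 11: merge R2<->R1 -> R2=(6,6,2) R1=(6,6,2)

Answer: 14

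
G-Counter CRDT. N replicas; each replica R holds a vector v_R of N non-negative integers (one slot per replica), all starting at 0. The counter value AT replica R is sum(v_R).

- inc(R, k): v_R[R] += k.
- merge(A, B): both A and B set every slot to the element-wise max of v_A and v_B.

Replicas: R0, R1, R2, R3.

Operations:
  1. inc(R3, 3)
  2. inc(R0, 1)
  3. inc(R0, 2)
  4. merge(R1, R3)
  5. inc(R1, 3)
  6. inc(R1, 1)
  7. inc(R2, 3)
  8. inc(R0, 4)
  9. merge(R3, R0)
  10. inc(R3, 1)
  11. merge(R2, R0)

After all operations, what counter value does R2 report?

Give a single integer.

Op 1: inc R3 by 3 -> R3=(0,0,0,3) value=3
Op 2: inc R0 by 1 -> R0=(1,0,0,0) value=1
Op 3: inc R0 by 2 -> R0=(3,0,0,0) value=3
Op 4: merge R1<->R3 -> R1=(0,0,0,3) R3=(0,0,0,3)
Op 5: inc R1 by 3 -> R1=(0,3,0,3) value=6
Op 6: inc R1 by 1 -> R1=(0,4,0,3) value=7
Op 7: inc R2 by 3 -> R2=(0,0,3,0) value=3
Op 8: inc R0 by 4 -> R0=(7,0,0,0) value=7
Op 9: merge R3<->R0 -> R3=(7,0,0,3) R0=(7,0,0,3)
Op 10: inc R3 by 1 -> R3=(7,0,0,4) value=11
Op 11: merge R2<->R0 -> R2=(7,0,3,3) R0=(7,0,3,3)

Answer: 13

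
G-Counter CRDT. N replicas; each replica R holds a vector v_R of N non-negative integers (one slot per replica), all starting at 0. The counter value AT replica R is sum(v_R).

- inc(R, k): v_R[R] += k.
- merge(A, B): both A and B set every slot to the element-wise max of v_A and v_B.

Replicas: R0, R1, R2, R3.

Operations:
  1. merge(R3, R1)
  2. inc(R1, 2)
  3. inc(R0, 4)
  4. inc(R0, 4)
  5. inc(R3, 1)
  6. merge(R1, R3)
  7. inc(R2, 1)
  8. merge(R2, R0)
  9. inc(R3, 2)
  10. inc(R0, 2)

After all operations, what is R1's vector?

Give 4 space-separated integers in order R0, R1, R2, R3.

Answer: 0 2 0 1

Derivation:
Op 1: merge R3<->R1 -> R3=(0,0,0,0) R1=(0,0,0,0)
Op 2: inc R1 by 2 -> R1=(0,2,0,0) value=2
Op 3: inc R0 by 4 -> R0=(4,0,0,0) value=4
Op 4: inc R0 by 4 -> R0=(8,0,0,0) value=8
Op 5: inc R3 by 1 -> R3=(0,0,0,1) value=1
Op 6: merge R1<->R3 -> R1=(0,2,0,1) R3=(0,2,0,1)
Op 7: inc R2 by 1 -> R2=(0,0,1,0) value=1
Op 8: merge R2<->R0 -> R2=(8,0,1,0) R0=(8,0,1,0)
Op 9: inc R3 by 2 -> R3=(0,2,0,3) value=5
Op 10: inc R0 by 2 -> R0=(10,0,1,0) value=11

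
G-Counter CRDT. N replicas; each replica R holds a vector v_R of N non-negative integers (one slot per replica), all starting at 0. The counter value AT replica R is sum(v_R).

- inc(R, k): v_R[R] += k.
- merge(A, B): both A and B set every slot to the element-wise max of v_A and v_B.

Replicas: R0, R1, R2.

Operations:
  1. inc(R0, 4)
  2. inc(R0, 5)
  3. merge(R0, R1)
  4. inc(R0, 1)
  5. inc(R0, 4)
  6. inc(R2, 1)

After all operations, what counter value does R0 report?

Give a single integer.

Op 1: inc R0 by 4 -> R0=(4,0,0) value=4
Op 2: inc R0 by 5 -> R0=(9,0,0) value=9
Op 3: merge R0<->R1 -> R0=(9,0,0) R1=(9,0,0)
Op 4: inc R0 by 1 -> R0=(10,0,0) value=10
Op 5: inc R0 by 4 -> R0=(14,0,0) value=14
Op 6: inc R2 by 1 -> R2=(0,0,1) value=1

Answer: 14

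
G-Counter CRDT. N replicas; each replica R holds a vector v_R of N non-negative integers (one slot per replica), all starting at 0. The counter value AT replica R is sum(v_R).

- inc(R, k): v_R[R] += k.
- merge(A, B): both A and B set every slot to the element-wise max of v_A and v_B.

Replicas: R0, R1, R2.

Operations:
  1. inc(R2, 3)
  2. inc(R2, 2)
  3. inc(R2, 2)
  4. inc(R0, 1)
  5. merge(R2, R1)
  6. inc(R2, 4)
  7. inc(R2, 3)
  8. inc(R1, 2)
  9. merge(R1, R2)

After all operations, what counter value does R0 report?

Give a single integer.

Answer: 1

Derivation:
Op 1: inc R2 by 3 -> R2=(0,0,3) value=3
Op 2: inc R2 by 2 -> R2=(0,0,5) value=5
Op 3: inc R2 by 2 -> R2=(0,0,7) value=7
Op 4: inc R0 by 1 -> R0=(1,0,0) value=1
Op 5: merge R2<->R1 -> R2=(0,0,7) R1=(0,0,7)
Op 6: inc R2 by 4 -> R2=(0,0,11) value=11
Op 7: inc R2 by 3 -> R2=(0,0,14) value=14
Op 8: inc R1 by 2 -> R1=(0,2,7) value=9
Op 9: merge R1<->R2 -> R1=(0,2,14) R2=(0,2,14)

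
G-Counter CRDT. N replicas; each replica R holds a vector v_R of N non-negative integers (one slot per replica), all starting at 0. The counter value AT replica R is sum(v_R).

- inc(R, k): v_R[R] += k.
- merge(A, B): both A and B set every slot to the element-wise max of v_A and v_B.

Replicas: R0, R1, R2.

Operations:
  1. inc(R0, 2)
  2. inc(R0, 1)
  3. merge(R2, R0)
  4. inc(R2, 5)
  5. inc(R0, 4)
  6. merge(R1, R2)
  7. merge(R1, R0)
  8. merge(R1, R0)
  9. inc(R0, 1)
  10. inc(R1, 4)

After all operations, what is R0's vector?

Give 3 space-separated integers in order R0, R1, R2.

Answer: 8 0 5

Derivation:
Op 1: inc R0 by 2 -> R0=(2,0,0) value=2
Op 2: inc R0 by 1 -> R0=(3,0,0) value=3
Op 3: merge R2<->R0 -> R2=(3,0,0) R0=(3,0,0)
Op 4: inc R2 by 5 -> R2=(3,0,5) value=8
Op 5: inc R0 by 4 -> R0=(7,0,0) value=7
Op 6: merge R1<->R2 -> R1=(3,0,5) R2=(3,0,5)
Op 7: merge R1<->R0 -> R1=(7,0,5) R0=(7,0,5)
Op 8: merge R1<->R0 -> R1=(7,0,5) R0=(7,0,5)
Op 9: inc R0 by 1 -> R0=(8,0,5) value=13
Op 10: inc R1 by 4 -> R1=(7,4,5) value=16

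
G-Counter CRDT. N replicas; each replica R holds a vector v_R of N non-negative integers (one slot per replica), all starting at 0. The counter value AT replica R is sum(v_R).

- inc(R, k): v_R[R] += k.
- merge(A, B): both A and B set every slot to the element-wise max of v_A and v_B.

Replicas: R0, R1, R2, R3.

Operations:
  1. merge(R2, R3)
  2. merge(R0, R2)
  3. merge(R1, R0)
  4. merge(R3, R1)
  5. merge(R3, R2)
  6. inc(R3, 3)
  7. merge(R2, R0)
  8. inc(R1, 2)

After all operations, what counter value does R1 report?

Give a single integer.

Op 1: merge R2<->R3 -> R2=(0,0,0,0) R3=(0,0,0,0)
Op 2: merge R0<->R2 -> R0=(0,0,0,0) R2=(0,0,0,0)
Op 3: merge R1<->R0 -> R1=(0,0,0,0) R0=(0,0,0,0)
Op 4: merge R3<->R1 -> R3=(0,0,0,0) R1=(0,0,0,0)
Op 5: merge R3<->R2 -> R3=(0,0,0,0) R2=(0,0,0,0)
Op 6: inc R3 by 3 -> R3=(0,0,0,3) value=3
Op 7: merge R2<->R0 -> R2=(0,0,0,0) R0=(0,0,0,0)
Op 8: inc R1 by 2 -> R1=(0,2,0,0) value=2

Answer: 2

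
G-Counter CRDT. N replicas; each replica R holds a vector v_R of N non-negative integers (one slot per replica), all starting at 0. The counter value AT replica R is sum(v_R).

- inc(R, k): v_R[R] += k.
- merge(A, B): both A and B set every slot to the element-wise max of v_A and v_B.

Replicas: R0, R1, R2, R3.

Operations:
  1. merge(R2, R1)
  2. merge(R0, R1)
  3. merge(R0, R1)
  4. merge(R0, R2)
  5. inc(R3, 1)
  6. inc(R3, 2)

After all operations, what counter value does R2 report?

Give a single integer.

Answer: 0

Derivation:
Op 1: merge R2<->R1 -> R2=(0,0,0,0) R1=(0,0,0,0)
Op 2: merge R0<->R1 -> R0=(0,0,0,0) R1=(0,0,0,0)
Op 3: merge R0<->R1 -> R0=(0,0,0,0) R1=(0,0,0,0)
Op 4: merge R0<->R2 -> R0=(0,0,0,0) R2=(0,0,0,0)
Op 5: inc R3 by 1 -> R3=(0,0,0,1) value=1
Op 6: inc R3 by 2 -> R3=(0,0,0,3) value=3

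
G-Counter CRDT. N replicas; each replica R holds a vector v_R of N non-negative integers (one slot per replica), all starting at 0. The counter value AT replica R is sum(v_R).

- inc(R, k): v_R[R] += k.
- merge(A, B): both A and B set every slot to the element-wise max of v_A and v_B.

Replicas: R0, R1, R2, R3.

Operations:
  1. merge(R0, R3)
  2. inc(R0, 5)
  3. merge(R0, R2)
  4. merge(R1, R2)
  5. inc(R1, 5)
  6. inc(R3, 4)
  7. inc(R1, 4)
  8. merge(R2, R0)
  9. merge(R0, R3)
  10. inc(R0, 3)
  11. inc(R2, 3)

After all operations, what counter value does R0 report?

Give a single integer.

Answer: 12

Derivation:
Op 1: merge R0<->R3 -> R0=(0,0,0,0) R3=(0,0,0,0)
Op 2: inc R0 by 5 -> R0=(5,0,0,0) value=5
Op 3: merge R0<->R2 -> R0=(5,0,0,0) R2=(5,0,0,0)
Op 4: merge R1<->R2 -> R1=(5,0,0,0) R2=(5,0,0,0)
Op 5: inc R1 by 5 -> R1=(5,5,0,0) value=10
Op 6: inc R3 by 4 -> R3=(0,0,0,4) value=4
Op 7: inc R1 by 4 -> R1=(5,9,0,0) value=14
Op 8: merge R2<->R0 -> R2=(5,0,0,0) R0=(5,0,0,0)
Op 9: merge R0<->R3 -> R0=(5,0,0,4) R3=(5,0,0,4)
Op 10: inc R0 by 3 -> R0=(8,0,0,4) value=12
Op 11: inc R2 by 3 -> R2=(5,0,3,0) value=8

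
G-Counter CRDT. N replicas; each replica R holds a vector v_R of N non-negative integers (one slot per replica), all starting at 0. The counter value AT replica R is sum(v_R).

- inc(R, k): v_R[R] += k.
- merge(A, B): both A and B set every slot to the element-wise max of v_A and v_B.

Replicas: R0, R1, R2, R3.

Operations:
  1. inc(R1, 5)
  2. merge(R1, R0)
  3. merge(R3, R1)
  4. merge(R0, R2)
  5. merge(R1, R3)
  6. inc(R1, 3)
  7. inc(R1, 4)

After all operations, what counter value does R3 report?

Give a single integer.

Answer: 5

Derivation:
Op 1: inc R1 by 5 -> R1=(0,5,0,0) value=5
Op 2: merge R1<->R0 -> R1=(0,5,0,0) R0=(0,5,0,0)
Op 3: merge R3<->R1 -> R3=(0,5,0,0) R1=(0,5,0,0)
Op 4: merge R0<->R2 -> R0=(0,5,0,0) R2=(0,5,0,0)
Op 5: merge R1<->R3 -> R1=(0,5,0,0) R3=(0,5,0,0)
Op 6: inc R1 by 3 -> R1=(0,8,0,0) value=8
Op 7: inc R1 by 4 -> R1=(0,12,0,0) value=12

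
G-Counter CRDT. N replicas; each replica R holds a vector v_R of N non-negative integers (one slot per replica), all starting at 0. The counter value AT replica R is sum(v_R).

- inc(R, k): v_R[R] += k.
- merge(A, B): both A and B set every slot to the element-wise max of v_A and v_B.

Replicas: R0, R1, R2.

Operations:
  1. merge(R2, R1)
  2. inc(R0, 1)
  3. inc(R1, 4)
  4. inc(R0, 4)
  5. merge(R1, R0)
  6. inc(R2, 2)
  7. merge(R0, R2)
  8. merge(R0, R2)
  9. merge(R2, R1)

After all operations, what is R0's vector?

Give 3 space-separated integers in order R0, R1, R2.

Answer: 5 4 2

Derivation:
Op 1: merge R2<->R1 -> R2=(0,0,0) R1=(0,0,0)
Op 2: inc R0 by 1 -> R0=(1,0,0) value=1
Op 3: inc R1 by 4 -> R1=(0,4,0) value=4
Op 4: inc R0 by 4 -> R0=(5,0,0) value=5
Op 5: merge R1<->R0 -> R1=(5,4,0) R0=(5,4,0)
Op 6: inc R2 by 2 -> R2=(0,0,2) value=2
Op 7: merge R0<->R2 -> R0=(5,4,2) R2=(5,4,2)
Op 8: merge R0<->R2 -> R0=(5,4,2) R2=(5,4,2)
Op 9: merge R2<->R1 -> R2=(5,4,2) R1=(5,4,2)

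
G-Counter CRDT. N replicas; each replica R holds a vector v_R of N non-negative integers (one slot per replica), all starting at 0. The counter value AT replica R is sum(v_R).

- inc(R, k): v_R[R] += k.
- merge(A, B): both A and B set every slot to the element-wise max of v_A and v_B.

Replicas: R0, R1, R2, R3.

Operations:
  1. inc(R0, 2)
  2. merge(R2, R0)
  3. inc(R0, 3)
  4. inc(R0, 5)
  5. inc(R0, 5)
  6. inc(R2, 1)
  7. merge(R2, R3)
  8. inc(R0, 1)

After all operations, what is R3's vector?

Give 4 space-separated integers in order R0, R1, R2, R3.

Op 1: inc R0 by 2 -> R0=(2,0,0,0) value=2
Op 2: merge R2<->R0 -> R2=(2,0,0,0) R0=(2,0,0,0)
Op 3: inc R0 by 3 -> R0=(5,0,0,0) value=5
Op 4: inc R0 by 5 -> R0=(10,0,0,0) value=10
Op 5: inc R0 by 5 -> R0=(15,0,0,0) value=15
Op 6: inc R2 by 1 -> R2=(2,0,1,0) value=3
Op 7: merge R2<->R3 -> R2=(2,0,1,0) R3=(2,0,1,0)
Op 8: inc R0 by 1 -> R0=(16,0,0,0) value=16

Answer: 2 0 1 0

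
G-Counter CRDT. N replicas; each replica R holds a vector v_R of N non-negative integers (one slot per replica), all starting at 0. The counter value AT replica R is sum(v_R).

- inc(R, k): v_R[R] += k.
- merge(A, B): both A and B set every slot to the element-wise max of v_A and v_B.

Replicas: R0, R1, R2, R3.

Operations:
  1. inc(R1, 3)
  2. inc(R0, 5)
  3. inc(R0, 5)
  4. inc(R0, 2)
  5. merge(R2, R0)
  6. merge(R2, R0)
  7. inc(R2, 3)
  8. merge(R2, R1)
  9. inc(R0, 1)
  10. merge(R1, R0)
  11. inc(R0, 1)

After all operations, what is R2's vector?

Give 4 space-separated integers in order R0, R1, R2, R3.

Answer: 12 3 3 0

Derivation:
Op 1: inc R1 by 3 -> R1=(0,3,0,0) value=3
Op 2: inc R0 by 5 -> R0=(5,0,0,0) value=5
Op 3: inc R0 by 5 -> R0=(10,0,0,0) value=10
Op 4: inc R0 by 2 -> R0=(12,0,0,0) value=12
Op 5: merge R2<->R0 -> R2=(12,0,0,0) R0=(12,0,0,0)
Op 6: merge R2<->R0 -> R2=(12,0,0,0) R0=(12,0,0,0)
Op 7: inc R2 by 3 -> R2=(12,0,3,0) value=15
Op 8: merge R2<->R1 -> R2=(12,3,3,0) R1=(12,3,3,0)
Op 9: inc R0 by 1 -> R0=(13,0,0,0) value=13
Op 10: merge R1<->R0 -> R1=(13,3,3,0) R0=(13,3,3,0)
Op 11: inc R0 by 1 -> R0=(14,3,3,0) value=20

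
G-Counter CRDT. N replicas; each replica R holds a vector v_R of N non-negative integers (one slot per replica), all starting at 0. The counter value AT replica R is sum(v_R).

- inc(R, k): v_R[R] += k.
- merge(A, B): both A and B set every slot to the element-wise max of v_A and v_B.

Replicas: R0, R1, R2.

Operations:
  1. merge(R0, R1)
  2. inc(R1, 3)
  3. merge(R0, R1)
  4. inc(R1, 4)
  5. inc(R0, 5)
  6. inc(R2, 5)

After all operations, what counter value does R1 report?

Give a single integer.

Op 1: merge R0<->R1 -> R0=(0,0,0) R1=(0,0,0)
Op 2: inc R1 by 3 -> R1=(0,3,0) value=3
Op 3: merge R0<->R1 -> R0=(0,3,0) R1=(0,3,0)
Op 4: inc R1 by 4 -> R1=(0,7,0) value=7
Op 5: inc R0 by 5 -> R0=(5,3,0) value=8
Op 6: inc R2 by 5 -> R2=(0,0,5) value=5

Answer: 7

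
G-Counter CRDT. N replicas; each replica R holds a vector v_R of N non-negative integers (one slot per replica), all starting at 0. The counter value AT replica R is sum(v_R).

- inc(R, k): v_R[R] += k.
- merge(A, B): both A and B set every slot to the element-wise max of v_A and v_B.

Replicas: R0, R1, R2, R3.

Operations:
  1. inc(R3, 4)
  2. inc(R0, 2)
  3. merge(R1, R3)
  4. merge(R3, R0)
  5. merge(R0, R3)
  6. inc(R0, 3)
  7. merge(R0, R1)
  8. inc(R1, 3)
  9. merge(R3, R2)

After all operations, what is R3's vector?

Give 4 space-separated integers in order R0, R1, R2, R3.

Op 1: inc R3 by 4 -> R3=(0,0,0,4) value=4
Op 2: inc R0 by 2 -> R0=(2,0,0,0) value=2
Op 3: merge R1<->R3 -> R1=(0,0,0,4) R3=(0,0,0,4)
Op 4: merge R3<->R0 -> R3=(2,0,0,4) R0=(2,0,0,4)
Op 5: merge R0<->R3 -> R0=(2,0,0,4) R3=(2,0,0,4)
Op 6: inc R0 by 3 -> R0=(5,0,0,4) value=9
Op 7: merge R0<->R1 -> R0=(5,0,0,4) R1=(5,0,0,4)
Op 8: inc R1 by 3 -> R1=(5,3,0,4) value=12
Op 9: merge R3<->R2 -> R3=(2,0,0,4) R2=(2,0,0,4)

Answer: 2 0 0 4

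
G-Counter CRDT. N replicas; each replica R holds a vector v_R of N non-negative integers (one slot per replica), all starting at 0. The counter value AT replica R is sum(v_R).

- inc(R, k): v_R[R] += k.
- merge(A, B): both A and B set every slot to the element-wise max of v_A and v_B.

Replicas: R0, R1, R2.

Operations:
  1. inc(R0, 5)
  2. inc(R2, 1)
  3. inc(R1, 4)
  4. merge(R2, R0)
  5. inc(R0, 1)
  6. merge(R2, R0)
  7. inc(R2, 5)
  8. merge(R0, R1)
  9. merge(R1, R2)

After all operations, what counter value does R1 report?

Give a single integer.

Answer: 16

Derivation:
Op 1: inc R0 by 5 -> R0=(5,0,0) value=5
Op 2: inc R2 by 1 -> R2=(0,0,1) value=1
Op 3: inc R1 by 4 -> R1=(0,4,0) value=4
Op 4: merge R2<->R0 -> R2=(5,0,1) R0=(5,0,1)
Op 5: inc R0 by 1 -> R0=(6,0,1) value=7
Op 6: merge R2<->R0 -> R2=(6,0,1) R0=(6,0,1)
Op 7: inc R2 by 5 -> R2=(6,0,6) value=12
Op 8: merge R0<->R1 -> R0=(6,4,1) R1=(6,4,1)
Op 9: merge R1<->R2 -> R1=(6,4,6) R2=(6,4,6)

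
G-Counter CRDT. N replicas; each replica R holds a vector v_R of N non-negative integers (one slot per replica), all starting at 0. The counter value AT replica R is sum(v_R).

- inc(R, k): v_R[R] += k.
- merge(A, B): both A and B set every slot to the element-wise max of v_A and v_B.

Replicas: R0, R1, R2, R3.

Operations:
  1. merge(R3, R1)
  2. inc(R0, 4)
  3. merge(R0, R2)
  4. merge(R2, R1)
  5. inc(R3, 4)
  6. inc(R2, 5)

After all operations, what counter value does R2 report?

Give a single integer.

Answer: 9

Derivation:
Op 1: merge R3<->R1 -> R3=(0,0,0,0) R1=(0,0,0,0)
Op 2: inc R0 by 4 -> R0=(4,0,0,0) value=4
Op 3: merge R0<->R2 -> R0=(4,0,0,0) R2=(4,0,0,0)
Op 4: merge R2<->R1 -> R2=(4,0,0,0) R1=(4,0,0,0)
Op 5: inc R3 by 4 -> R3=(0,0,0,4) value=4
Op 6: inc R2 by 5 -> R2=(4,0,5,0) value=9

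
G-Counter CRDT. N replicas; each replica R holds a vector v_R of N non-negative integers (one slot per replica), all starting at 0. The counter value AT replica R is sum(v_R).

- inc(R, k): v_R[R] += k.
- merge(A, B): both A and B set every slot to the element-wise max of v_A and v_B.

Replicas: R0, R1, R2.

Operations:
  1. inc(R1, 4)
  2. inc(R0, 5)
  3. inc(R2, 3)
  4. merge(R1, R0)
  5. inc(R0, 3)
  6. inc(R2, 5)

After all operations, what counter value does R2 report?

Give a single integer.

Op 1: inc R1 by 4 -> R1=(0,4,0) value=4
Op 2: inc R0 by 5 -> R0=(5,0,0) value=5
Op 3: inc R2 by 3 -> R2=(0,0,3) value=3
Op 4: merge R1<->R0 -> R1=(5,4,0) R0=(5,4,0)
Op 5: inc R0 by 3 -> R0=(8,4,0) value=12
Op 6: inc R2 by 5 -> R2=(0,0,8) value=8

Answer: 8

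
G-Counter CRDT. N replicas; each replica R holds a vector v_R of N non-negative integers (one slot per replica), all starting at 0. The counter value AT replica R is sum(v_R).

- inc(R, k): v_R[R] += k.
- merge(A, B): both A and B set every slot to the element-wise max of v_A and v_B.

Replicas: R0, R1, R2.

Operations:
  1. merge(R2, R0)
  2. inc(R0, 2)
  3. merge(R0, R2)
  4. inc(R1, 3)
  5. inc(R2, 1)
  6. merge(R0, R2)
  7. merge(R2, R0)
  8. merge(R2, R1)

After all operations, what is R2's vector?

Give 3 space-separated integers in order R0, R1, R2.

Answer: 2 3 1

Derivation:
Op 1: merge R2<->R0 -> R2=(0,0,0) R0=(0,0,0)
Op 2: inc R0 by 2 -> R0=(2,0,0) value=2
Op 3: merge R0<->R2 -> R0=(2,0,0) R2=(2,0,0)
Op 4: inc R1 by 3 -> R1=(0,3,0) value=3
Op 5: inc R2 by 1 -> R2=(2,0,1) value=3
Op 6: merge R0<->R2 -> R0=(2,0,1) R2=(2,0,1)
Op 7: merge R2<->R0 -> R2=(2,0,1) R0=(2,0,1)
Op 8: merge R2<->R1 -> R2=(2,3,1) R1=(2,3,1)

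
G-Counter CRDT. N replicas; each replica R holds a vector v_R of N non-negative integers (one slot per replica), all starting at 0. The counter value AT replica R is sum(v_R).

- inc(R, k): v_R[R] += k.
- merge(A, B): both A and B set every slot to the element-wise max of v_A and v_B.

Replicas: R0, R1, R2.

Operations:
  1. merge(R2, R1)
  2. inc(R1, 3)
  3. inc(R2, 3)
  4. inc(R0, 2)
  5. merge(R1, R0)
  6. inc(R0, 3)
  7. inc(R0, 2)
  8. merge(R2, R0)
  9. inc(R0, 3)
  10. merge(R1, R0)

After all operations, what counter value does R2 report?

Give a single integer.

Answer: 13

Derivation:
Op 1: merge R2<->R1 -> R2=(0,0,0) R1=(0,0,0)
Op 2: inc R1 by 3 -> R1=(0,3,0) value=3
Op 3: inc R2 by 3 -> R2=(0,0,3) value=3
Op 4: inc R0 by 2 -> R0=(2,0,0) value=2
Op 5: merge R1<->R0 -> R1=(2,3,0) R0=(2,3,0)
Op 6: inc R0 by 3 -> R0=(5,3,0) value=8
Op 7: inc R0 by 2 -> R0=(7,3,0) value=10
Op 8: merge R2<->R0 -> R2=(7,3,3) R0=(7,3,3)
Op 9: inc R0 by 3 -> R0=(10,3,3) value=16
Op 10: merge R1<->R0 -> R1=(10,3,3) R0=(10,3,3)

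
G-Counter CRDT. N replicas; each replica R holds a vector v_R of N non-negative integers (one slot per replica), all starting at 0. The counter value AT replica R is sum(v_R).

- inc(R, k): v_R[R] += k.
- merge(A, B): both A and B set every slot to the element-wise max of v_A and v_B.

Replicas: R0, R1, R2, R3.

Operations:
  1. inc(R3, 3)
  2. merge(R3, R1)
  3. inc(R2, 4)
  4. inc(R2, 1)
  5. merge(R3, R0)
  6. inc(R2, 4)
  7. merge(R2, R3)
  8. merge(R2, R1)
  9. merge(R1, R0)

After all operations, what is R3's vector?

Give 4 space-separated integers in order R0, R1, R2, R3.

Answer: 0 0 9 3

Derivation:
Op 1: inc R3 by 3 -> R3=(0,0,0,3) value=3
Op 2: merge R3<->R1 -> R3=(0,0,0,3) R1=(0,0,0,3)
Op 3: inc R2 by 4 -> R2=(0,0,4,0) value=4
Op 4: inc R2 by 1 -> R2=(0,0,5,0) value=5
Op 5: merge R3<->R0 -> R3=(0,0,0,3) R0=(0,0,0,3)
Op 6: inc R2 by 4 -> R2=(0,0,9,0) value=9
Op 7: merge R2<->R3 -> R2=(0,0,9,3) R3=(0,0,9,3)
Op 8: merge R2<->R1 -> R2=(0,0,9,3) R1=(0,0,9,3)
Op 9: merge R1<->R0 -> R1=(0,0,9,3) R0=(0,0,9,3)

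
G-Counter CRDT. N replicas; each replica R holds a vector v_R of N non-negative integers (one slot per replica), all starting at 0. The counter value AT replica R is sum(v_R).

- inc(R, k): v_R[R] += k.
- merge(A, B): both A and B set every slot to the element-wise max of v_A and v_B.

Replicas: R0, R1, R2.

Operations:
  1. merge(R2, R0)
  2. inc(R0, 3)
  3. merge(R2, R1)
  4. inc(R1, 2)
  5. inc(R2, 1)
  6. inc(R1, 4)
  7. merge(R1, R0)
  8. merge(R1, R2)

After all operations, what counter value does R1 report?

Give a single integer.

Op 1: merge R2<->R0 -> R2=(0,0,0) R0=(0,0,0)
Op 2: inc R0 by 3 -> R0=(3,0,0) value=3
Op 3: merge R2<->R1 -> R2=(0,0,0) R1=(0,0,0)
Op 4: inc R1 by 2 -> R1=(0,2,0) value=2
Op 5: inc R2 by 1 -> R2=(0,0,1) value=1
Op 6: inc R1 by 4 -> R1=(0,6,0) value=6
Op 7: merge R1<->R0 -> R1=(3,6,0) R0=(3,6,0)
Op 8: merge R1<->R2 -> R1=(3,6,1) R2=(3,6,1)

Answer: 10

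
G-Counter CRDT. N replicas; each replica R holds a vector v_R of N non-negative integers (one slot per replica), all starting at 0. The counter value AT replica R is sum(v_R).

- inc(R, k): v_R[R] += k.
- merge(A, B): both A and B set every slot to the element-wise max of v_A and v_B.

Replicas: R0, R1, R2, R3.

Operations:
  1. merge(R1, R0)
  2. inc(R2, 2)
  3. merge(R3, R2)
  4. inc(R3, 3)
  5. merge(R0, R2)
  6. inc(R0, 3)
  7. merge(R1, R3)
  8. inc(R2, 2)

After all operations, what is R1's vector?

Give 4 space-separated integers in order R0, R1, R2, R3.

Answer: 0 0 2 3

Derivation:
Op 1: merge R1<->R0 -> R1=(0,0,0,0) R0=(0,0,0,0)
Op 2: inc R2 by 2 -> R2=(0,0,2,0) value=2
Op 3: merge R3<->R2 -> R3=(0,0,2,0) R2=(0,0,2,0)
Op 4: inc R3 by 3 -> R3=(0,0,2,3) value=5
Op 5: merge R0<->R2 -> R0=(0,0,2,0) R2=(0,0,2,0)
Op 6: inc R0 by 3 -> R0=(3,0,2,0) value=5
Op 7: merge R1<->R3 -> R1=(0,0,2,3) R3=(0,0,2,3)
Op 8: inc R2 by 2 -> R2=(0,0,4,0) value=4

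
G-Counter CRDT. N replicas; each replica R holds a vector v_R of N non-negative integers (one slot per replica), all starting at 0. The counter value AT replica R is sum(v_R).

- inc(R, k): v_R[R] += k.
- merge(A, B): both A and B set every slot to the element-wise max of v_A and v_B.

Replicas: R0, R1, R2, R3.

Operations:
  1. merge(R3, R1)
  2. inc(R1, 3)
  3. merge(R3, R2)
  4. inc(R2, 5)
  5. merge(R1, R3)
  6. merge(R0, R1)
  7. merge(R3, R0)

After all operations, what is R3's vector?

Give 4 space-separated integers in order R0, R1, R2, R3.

Answer: 0 3 0 0

Derivation:
Op 1: merge R3<->R1 -> R3=(0,0,0,0) R1=(0,0,0,0)
Op 2: inc R1 by 3 -> R1=(0,3,0,0) value=3
Op 3: merge R3<->R2 -> R3=(0,0,0,0) R2=(0,0,0,0)
Op 4: inc R2 by 5 -> R2=(0,0,5,0) value=5
Op 5: merge R1<->R3 -> R1=(0,3,0,0) R3=(0,3,0,0)
Op 6: merge R0<->R1 -> R0=(0,3,0,0) R1=(0,3,0,0)
Op 7: merge R3<->R0 -> R3=(0,3,0,0) R0=(0,3,0,0)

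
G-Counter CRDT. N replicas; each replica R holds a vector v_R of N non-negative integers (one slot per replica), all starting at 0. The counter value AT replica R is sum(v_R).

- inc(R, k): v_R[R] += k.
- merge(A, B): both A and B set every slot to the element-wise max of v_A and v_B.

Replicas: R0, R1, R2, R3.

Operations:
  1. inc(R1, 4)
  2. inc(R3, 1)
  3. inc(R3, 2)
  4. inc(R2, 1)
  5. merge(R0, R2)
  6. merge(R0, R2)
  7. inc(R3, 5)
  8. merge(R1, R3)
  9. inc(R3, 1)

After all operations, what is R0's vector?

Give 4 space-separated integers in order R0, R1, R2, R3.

Answer: 0 0 1 0

Derivation:
Op 1: inc R1 by 4 -> R1=(0,4,0,0) value=4
Op 2: inc R3 by 1 -> R3=(0,0,0,1) value=1
Op 3: inc R3 by 2 -> R3=(0,0,0,3) value=3
Op 4: inc R2 by 1 -> R2=(0,0,1,0) value=1
Op 5: merge R0<->R2 -> R0=(0,0,1,0) R2=(0,0,1,0)
Op 6: merge R0<->R2 -> R0=(0,0,1,0) R2=(0,0,1,0)
Op 7: inc R3 by 5 -> R3=(0,0,0,8) value=8
Op 8: merge R1<->R3 -> R1=(0,4,0,8) R3=(0,4,0,8)
Op 9: inc R3 by 1 -> R3=(0,4,0,9) value=13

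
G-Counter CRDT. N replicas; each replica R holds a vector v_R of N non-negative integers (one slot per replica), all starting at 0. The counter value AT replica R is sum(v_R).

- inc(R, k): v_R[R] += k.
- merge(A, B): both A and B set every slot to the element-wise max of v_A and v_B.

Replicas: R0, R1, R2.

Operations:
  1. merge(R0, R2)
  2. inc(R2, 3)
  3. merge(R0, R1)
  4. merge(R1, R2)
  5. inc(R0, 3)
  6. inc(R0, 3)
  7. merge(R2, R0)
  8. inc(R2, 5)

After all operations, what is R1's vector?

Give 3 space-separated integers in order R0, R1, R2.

Op 1: merge R0<->R2 -> R0=(0,0,0) R2=(0,0,0)
Op 2: inc R2 by 3 -> R2=(0,0,3) value=3
Op 3: merge R0<->R1 -> R0=(0,0,0) R1=(0,0,0)
Op 4: merge R1<->R2 -> R1=(0,0,3) R2=(0,0,3)
Op 5: inc R0 by 3 -> R0=(3,0,0) value=3
Op 6: inc R0 by 3 -> R0=(6,0,0) value=6
Op 7: merge R2<->R0 -> R2=(6,0,3) R0=(6,0,3)
Op 8: inc R2 by 5 -> R2=(6,0,8) value=14

Answer: 0 0 3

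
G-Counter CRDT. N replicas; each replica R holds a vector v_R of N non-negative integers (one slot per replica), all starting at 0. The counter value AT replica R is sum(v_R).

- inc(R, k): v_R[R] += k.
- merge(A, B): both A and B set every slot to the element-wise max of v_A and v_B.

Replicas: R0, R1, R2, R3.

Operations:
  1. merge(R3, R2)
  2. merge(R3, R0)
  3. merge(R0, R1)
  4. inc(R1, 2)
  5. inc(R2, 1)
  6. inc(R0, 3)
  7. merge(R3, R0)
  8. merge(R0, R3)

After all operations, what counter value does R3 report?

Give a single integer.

Op 1: merge R3<->R2 -> R3=(0,0,0,0) R2=(0,0,0,0)
Op 2: merge R3<->R0 -> R3=(0,0,0,0) R0=(0,0,0,0)
Op 3: merge R0<->R1 -> R0=(0,0,0,0) R1=(0,0,0,0)
Op 4: inc R1 by 2 -> R1=(0,2,0,0) value=2
Op 5: inc R2 by 1 -> R2=(0,0,1,0) value=1
Op 6: inc R0 by 3 -> R0=(3,0,0,0) value=3
Op 7: merge R3<->R0 -> R3=(3,0,0,0) R0=(3,0,0,0)
Op 8: merge R0<->R3 -> R0=(3,0,0,0) R3=(3,0,0,0)

Answer: 3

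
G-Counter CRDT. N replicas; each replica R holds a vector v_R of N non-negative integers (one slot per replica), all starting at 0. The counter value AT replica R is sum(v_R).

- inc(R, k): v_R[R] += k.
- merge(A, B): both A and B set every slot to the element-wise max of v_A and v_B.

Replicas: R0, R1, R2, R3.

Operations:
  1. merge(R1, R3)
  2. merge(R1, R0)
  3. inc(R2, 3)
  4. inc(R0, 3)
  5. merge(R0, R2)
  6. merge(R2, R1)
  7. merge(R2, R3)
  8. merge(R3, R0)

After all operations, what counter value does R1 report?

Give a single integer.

Op 1: merge R1<->R3 -> R1=(0,0,0,0) R3=(0,0,0,0)
Op 2: merge R1<->R0 -> R1=(0,0,0,0) R0=(0,0,0,0)
Op 3: inc R2 by 3 -> R2=(0,0,3,0) value=3
Op 4: inc R0 by 3 -> R0=(3,0,0,0) value=3
Op 5: merge R0<->R2 -> R0=(3,0,3,0) R2=(3,0,3,0)
Op 6: merge R2<->R1 -> R2=(3,0,3,0) R1=(3,0,3,0)
Op 7: merge R2<->R3 -> R2=(3,0,3,0) R3=(3,0,3,0)
Op 8: merge R3<->R0 -> R3=(3,0,3,0) R0=(3,0,3,0)

Answer: 6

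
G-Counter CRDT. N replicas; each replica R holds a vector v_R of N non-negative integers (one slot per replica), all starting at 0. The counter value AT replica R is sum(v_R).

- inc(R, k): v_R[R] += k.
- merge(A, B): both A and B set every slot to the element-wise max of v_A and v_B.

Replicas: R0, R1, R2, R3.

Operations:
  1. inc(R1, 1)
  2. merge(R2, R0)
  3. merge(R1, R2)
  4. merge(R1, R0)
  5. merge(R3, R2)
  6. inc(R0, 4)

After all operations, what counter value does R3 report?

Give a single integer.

Op 1: inc R1 by 1 -> R1=(0,1,0,0) value=1
Op 2: merge R2<->R0 -> R2=(0,0,0,0) R0=(0,0,0,0)
Op 3: merge R1<->R2 -> R1=(0,1,0,0) R2=(0,1,0,0)
Op 4: merge R1<->R0 -> R1=(0,1,0,0) R0=(0,1,0,0)
Op 5: merge R3<->R2 -> R3=(0,1,0,0) R2=(0,1,0,0)
Op 6: inc R0 by 4 -> R0=(4,1,0,0) value=5

Answer: 1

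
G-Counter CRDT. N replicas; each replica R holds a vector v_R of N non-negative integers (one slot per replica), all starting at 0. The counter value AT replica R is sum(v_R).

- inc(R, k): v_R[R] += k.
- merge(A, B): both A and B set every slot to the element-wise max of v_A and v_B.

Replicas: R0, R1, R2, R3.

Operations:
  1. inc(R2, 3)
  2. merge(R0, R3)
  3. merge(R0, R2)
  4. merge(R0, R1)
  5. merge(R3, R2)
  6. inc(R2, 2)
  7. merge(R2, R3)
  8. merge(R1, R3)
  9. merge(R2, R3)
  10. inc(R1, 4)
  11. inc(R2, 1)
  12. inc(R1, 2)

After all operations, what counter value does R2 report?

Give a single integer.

Op 1: inc R2 by 3 -> R2=(0,0,3,0) value=3
Op 2: merge R0<->R3 -> R0=(0,0,0,0) R3=(0,0,0,0)
Op 3: merge R0<->R2 -> R0=(0,0,3,0) R2=(0,0,3,0)
Op 4: merge R0<->R1 -> R0=(0,0,3,0) R1=(0,0,3,0)
Op 5: merge R3<->R2 -> R3=(0,0,3,0) R2=(0,0,3,0)
Op 6: inc R2 by 2 -> R2=(0,0,5,0) value=5
Op 7: merge R2<->R3 -> R2=(0,0,5,0) R3=(0,0,5,0)
Op 8: merge R1<->R3 -> R1=(0,0,5,0) R3=(0,0,5,0)
Op 9: merge R2<->R3 -> R2=(0,0,5,0) R3=(0,0,5,0)
Op 10: inc R1 by 4 -> R1=(0,4,5,0) value=9
Op 11: inc R2 by 1 -> R2=(0,0,6,0) value=6
Op 12: inc R1 by 2 -> R1=(0,6,5,0) value=11

Answer: 6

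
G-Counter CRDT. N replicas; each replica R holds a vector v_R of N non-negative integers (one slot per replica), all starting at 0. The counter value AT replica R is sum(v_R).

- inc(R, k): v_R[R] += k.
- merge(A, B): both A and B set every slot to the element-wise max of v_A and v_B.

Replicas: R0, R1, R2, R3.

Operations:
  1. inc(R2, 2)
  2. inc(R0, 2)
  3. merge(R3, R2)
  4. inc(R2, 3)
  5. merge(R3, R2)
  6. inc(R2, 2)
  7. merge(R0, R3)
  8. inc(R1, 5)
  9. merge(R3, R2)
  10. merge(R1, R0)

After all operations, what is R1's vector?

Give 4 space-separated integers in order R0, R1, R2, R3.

Op 1: inc R2 by 2 -> R2=(0,0,2,0) value=2
Op 2: inc R0 by 2 -> R0=(2,0,0,0) value=2
Op 3: merge R3<->R2 -> R3=(0,0,2,0) R2=(0,0,2,0)
Op 4: inc R2 by 3 -> R2=(0,0,5,0) value=5
Op 5: merge R3<->R2 -> R3=(0,0,5,0) R2=(0,0,5,0)
Op 6: inc R2 by 2 -> R2=(0,0,7,0) value=7
Op 7: merge R0<->R3 -> R0=(2,0,5,0) R3=(2,0,5,0)
Op 8: inc R1 by 5 -> R1=(0,5,0,0) value=5
Op 9: merge R3<->R2 -> R3=(2,0,7,0) R2=(2,0,7,0)
Op 10: merge R1<->R0 -> R1=(2,5,5,0) R0=(2,5,5,0)

Answer: 2 5 5 0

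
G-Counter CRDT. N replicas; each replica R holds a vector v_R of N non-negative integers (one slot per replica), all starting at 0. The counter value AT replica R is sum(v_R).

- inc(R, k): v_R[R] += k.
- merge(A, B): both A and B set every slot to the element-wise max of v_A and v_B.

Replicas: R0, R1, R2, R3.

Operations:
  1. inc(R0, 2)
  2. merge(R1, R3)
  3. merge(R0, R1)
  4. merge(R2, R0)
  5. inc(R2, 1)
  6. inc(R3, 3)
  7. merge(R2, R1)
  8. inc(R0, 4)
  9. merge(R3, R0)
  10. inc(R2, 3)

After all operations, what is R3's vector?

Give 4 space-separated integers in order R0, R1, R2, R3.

Op 1: inc R0 by 2 -> R0=(2,0,0,0) value=2
Op 2: merge R1<->R3 -> R1=(0,0,0,0) R3=(0,0,0,0)
Op 3: merge R0<->R1 -> R0=(2,0,0,0) R1=(2,0,0,0)
Op 4: merge R2<->R0 -> R2=(2,0,0,0) R0=(2,0,0,0)
Op 5: inc R2 by 1 -> R2=(2,0,1,0) value=3
Op 6: inc R3 by 3 -> R3=(0,0,0,3) value=3
Op 7: merge R2<->R1 -> R2=(2,0,1,0) R1=(2,0,1,0)
Op 8: inc R0 by 4 -> R0=(6,0,0,0) value=6
Op 9: merge R3<->R0 -> R3=(6,0,0,3) R0=(6,0,0,3)
Op 10: inc R2 by 3 -> R2=(2,0,4,0) value=6

Answer: 6 0 0 3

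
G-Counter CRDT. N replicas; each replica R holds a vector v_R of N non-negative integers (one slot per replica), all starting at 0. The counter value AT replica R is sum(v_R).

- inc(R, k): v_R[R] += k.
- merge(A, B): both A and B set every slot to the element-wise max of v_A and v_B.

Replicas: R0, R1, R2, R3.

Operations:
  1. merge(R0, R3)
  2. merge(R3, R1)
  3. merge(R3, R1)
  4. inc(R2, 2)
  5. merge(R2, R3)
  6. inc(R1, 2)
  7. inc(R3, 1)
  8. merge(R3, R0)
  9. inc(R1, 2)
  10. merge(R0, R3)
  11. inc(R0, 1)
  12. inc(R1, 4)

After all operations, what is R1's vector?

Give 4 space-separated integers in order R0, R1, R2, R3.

Op 1: merge R0<->R3 -> R0=(0,0,0,0) R3=(0,0,0,0)
Op 2: merge R3<->R1 -> R3=(0,0,0,0) R1=(0,0,0,0)
Op 3: merge R3<->R1 -> R3=(0,0,0,0) R1=(0,0,0,0)
Op 4: inc R2 by 2 -> R2=(0,0,2,0) value=2
Op 5: merge R2<->R3 -> R2=(0,0,2,0) R3=(0,0,2,0)
Op 6: inc R1 by 2 -> R1=(0,2,0,0) value=2
Op 7: inc R3 by 1 -> R3=(0,0,2,1) value=3
Op 8: merge R3<->R0 -> R3=(0,0,2,1) R0=(0,0,2,1)
Op 9: inc R1 by 2 -> R1=(0,4,0,0) value=4
Op 10: merge R0<->R3 -> R0=(0,0,2,1) R3=(0,0,2,1)
Op 11: inc R0 by 1 -> R0=(1,0,2,1) value=4
Op 12: inc R1 by 4 -> R1=(0,8,0,0) value=8

Answer: 0 8 0 0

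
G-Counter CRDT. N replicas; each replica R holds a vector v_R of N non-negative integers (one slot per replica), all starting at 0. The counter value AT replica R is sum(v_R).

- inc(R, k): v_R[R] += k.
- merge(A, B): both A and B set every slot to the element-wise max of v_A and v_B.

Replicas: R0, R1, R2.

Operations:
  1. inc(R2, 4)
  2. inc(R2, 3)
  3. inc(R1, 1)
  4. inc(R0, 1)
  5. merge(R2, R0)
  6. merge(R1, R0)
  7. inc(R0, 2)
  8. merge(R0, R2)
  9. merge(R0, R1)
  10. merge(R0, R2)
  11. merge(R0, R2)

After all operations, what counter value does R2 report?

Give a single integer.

Answer: 11

Derivation:
Op 1: inc R2 by 4 -> R2=(0,0,4) value=4
Op 2: inc R2 by 3 -> R2=(0,0,7) value=7
Op 3: inc R1 by 1 -> R1=(0,1,0) value=1
Op 4: inc R0 by 1 -> R0=(1,0,0) value=1
Op 5: merge R2<->R0 -> R2=(1,0,7) R0=(1,0,7)
Op 6: merge R1<->R0 -> R1=(1,1,7) R0=(1,1,7)
Op 7: inc R0 by 2 -> R0=(3,1,7) value=11
Op 8: merge R0<->R2 -> R0=(3,1,7) R2=(3,1,7)
Op 9: merge R0<->R1 -> R0=(3,1,7) R1=(3,1,7)
Op 10: merge R0<->R2 -> R0=(3,1,7) R2=(3,1,7)
Op 11: merge R0<->R2 -> R0=(3,1,7) R2=(3,1,7)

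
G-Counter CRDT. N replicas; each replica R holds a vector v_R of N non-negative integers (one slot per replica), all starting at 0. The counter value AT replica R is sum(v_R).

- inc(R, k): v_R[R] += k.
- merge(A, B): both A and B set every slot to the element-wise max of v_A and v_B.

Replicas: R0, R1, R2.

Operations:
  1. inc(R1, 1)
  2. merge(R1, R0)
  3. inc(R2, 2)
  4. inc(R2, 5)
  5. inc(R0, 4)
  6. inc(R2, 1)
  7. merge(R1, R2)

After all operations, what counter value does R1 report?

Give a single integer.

Answer: 9

Derivation:
Op 1: inc R1 by 1 -> R1=(0,1,0) value=1
Op 2: merge R1<->R0 -> R1=(0,1,0) R0=(0,1,0)
Op 3: inc R2 by 2 -> R2=(0,0,2) value=2
Op 4: inc R2 by 5 -> R2=(0,0,7) value=7
Op 5: inc R0 by 4 -> R0=(4,1,0) value=5
Op 6: inc R2 by 1 -> R2=(0,0,8) value=8
Op 7: merge R1<->R2 -> R1=(0,1,8) R2=(0,1,8)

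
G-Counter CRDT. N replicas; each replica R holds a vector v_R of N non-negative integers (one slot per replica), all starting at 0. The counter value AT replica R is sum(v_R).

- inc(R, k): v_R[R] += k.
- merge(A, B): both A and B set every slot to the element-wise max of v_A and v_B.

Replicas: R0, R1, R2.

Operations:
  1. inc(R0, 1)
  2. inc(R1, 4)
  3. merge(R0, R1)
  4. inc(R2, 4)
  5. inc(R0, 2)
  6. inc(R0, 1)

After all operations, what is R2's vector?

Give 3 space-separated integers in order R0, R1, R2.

Op 1: inc R0 by 1 -> R0=(1,0,0) value=1
Op 2: inc R1 by 4 -> R1=(0,4,0) value=4
Op 3: merge R0<->R1 -> R0=(1,4,0) R1=(1,4,0)
Op 4: inc R2 by 4 -> R2=(0,0,4) value=4
Op 5: inc R0 by 2 -> R0=(3,4,0) value=7
Op 6: inc R0 by 1 -> R0=(4,4,0) value=8

Answer: 0 0 4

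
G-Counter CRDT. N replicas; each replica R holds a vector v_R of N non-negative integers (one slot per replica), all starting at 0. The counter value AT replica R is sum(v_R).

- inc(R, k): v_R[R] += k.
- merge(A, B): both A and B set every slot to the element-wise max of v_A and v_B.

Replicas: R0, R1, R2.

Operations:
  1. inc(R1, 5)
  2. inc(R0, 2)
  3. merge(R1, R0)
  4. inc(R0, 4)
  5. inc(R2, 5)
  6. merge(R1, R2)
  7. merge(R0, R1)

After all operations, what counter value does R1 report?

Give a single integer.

Answer: 16

Derivation:
Op 1: inc R1 by 5 -> R1=(0,5,0) value=5
Op 2: inc R0 by 2 -> R0=(2,0,0) value=2
Op 3: merge R1<->R0 -> R1=(2,5,0) R0=(2,5,0)
Op 4: inc R0 by 4 -> R0=(6,5,0) value=11
Op 5: inc R2 by 5 -> R2=(0,0,5) value=5
Op 6: merge R1<->R2 -> R1=(2,5,5) R2=(2,5,5)
Op 7: merge R0<->R1 -> R0=(6,5,5) R1=(6,5,5)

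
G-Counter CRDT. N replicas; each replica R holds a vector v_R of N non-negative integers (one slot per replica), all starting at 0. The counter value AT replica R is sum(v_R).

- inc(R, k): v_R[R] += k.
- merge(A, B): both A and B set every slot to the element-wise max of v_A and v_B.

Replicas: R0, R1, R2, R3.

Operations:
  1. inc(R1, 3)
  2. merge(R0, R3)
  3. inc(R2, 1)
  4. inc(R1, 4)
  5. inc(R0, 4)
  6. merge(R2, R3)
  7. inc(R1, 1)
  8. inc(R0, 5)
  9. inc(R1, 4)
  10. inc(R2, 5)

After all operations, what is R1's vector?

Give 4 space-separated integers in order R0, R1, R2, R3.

Answer: 0 12 0 0

Derivation:
Op 1: inc R1 by 3 -> R1=(0,3,0,0) value=3
Op 2: merge R0<->R3 -> R0=(0,0,0,0) R3=(0,0,0,0)
Op 3: inc R2 by 1 -> R2=(0,0,1,0) value=1
Op 4: inc R1 by 4 -> R1=(0,7,0,0) value=7
Op 5: inc R0 by 4 -> R0=(4,0,0,0) value=4
Op 6: merge R2<->R3 -> R2=(0,0,1,0) R3=(0,0,1,0)
Op 7: inc R1 by 1 -> R1=(0,8,0,0) value=8
Op 8: inc R0 by 5 -> R0=(9,0,0,0) value=9
Op 9: inc R1 by 4 -> R1=(0,12,0,0) value=12
Op 10: inc R2 by 5 -> R2=(0,0,6,0) value=6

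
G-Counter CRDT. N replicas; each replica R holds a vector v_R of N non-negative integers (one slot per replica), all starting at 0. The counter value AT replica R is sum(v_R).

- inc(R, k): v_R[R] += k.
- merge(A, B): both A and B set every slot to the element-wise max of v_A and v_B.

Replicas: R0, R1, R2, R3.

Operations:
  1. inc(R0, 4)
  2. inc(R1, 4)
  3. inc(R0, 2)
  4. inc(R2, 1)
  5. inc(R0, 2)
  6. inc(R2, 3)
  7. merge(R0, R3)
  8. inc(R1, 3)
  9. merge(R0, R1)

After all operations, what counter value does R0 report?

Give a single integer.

Answer: 15

Derivation:
Op 1: inc R0 by 4 -> R0=(4,0,0,0) value=4
Op 2: inc R1 by 4 -> R1=(0,4,0,0) value=4
Op 3: inc R0 by 2 -> R0=(6,0,0,0) value=6
Op 4: inc R2 by 1 -> R2=(0,0,1,0) value=1
Op 5: inc R0 by 2 -> R0=(8,0,0,0) value=8
Op 6: inc R2 by 3 -> R2=(0,0,4,0) value=4
Op 7: merge R0<->R3 -> R0=(8,0,0,0) R3=(8,0,0,0)
Op 8: inc R1 by 3 -> R1=(0,7,0,0) value=7
Op 9: merge R0<->R1 -> R0=(8,7,0,0) R1=(8,7,0,0)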